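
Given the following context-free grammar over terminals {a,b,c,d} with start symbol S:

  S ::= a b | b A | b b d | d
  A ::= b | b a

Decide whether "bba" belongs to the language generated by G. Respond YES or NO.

Convert to CNF:
  S -> T0 A | T0 X3 | T1 T0 | d
  A -> T0 T1 | b
  T0 -> b
  T1 -> a
  T2 -> d
  X3 -> T0 T2

CYK table (by increasing span):
  [0..0]={A,T0}  "b"  orig:{A}
  [1..1]={A,T0}  "b"  orig:{A}
  [2..2]={T1}  "a"  orig:{}
  [0..1]={S}  "bb"
  [1..2]={A}  "ba"
  [0..2]={S}  "bba"

S ∈ T[0,2] ⇒ YES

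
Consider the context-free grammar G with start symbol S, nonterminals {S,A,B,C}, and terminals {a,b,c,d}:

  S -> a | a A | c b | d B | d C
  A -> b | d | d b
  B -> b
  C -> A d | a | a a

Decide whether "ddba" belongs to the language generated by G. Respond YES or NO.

Convert to CNF:
  S -> T0 B | T0 C | T2 A | T3 T1 | a
  A -> T0 T1 | b | d
  B -> b
  C -> A T0 | T2 T2 | a
  T0 -> d
  T1 -> b
  T2 -> a
  T3 -> c

Fill CYK table bottom-up:
  cell(0,0) d: {A,T0}  orig:{A}
  cell(1,1) d: {A,T0}  orig:{A}
  cell(2,2) b: {A,B,T1}  orig:{A,B}
  cell(3,3) a: {C,S,T2}  orig:{C,S}
  cell(0,1) dd: {C}
  cell(1,2) db: {A,S}
  cell(2,3) ba: ∅
  cell(0,2) ddb: ∅
  cell(1,3) dba: ∅
  cell(0,3) ddba: ∅

S ∉ T[0,3] ⇒ NO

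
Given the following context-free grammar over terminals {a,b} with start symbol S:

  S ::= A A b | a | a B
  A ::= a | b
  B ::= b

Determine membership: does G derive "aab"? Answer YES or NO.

Convert to CNF:
  S -> A X2 | T1 B | a
  A -> a | b
  B -> b
  T0 -> b
  T1 -> a
  X2 -> A T0

Fill CYK table bottom-up:
  [0..0]={A,S,T1}  "a"  orig:{A,S}
  [1..1]={A,S,T1}  "a"  orig:{A,S}
  [2..2]={A,B,T0}  "b"  orig:{A,B}
  [0..1]=∅  "aa"
  [1..2]={S,X2}  "ab"  orig:{S}
  [0..2]={S}  "aab"

S ∈ T[0,2] ⇒ YES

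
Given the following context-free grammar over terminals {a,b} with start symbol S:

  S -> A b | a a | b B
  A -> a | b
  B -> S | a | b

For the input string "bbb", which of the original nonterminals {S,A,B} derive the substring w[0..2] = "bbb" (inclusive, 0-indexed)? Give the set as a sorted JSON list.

CNF form of G:
  S -> A T0 | T0 B | T1 T1
  A -> a | b
  B -> A T0 | T0 B | T1 T1 | a | b
  T0 -> b
  T1 -> a

CYK fill, restricted to cells inside w[0..2]:
  T[0,0] 'b' = {A,B,T0}  orig:{A,B}
  T[1,1] 'b' = {A,B,T0}  orig:{A,B}
  T[2,2] 'b' = {A,B,T0}  orig:{A,B}
  T[0,1] 'bb' = {B,S}
  T[1,2] 'bb' = {B,S}
  T[0,2] 'bbb' = {B,S}

Original NTs in T[0,2] deriving "bbb": ["B", "S"]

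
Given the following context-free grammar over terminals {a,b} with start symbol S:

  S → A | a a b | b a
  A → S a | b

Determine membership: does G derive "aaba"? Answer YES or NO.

Convert to CNF:
  S -> S T0 | T0 X2 | T1 T0 | b
  A -> S T0 | b
  T0 -> a
  T1 -> b
  X2 -> T0 T1

CYK fill:
  T[0,0] 'a' = {T0}  orig:{}
  T[1,1] 'a' = {T0}  orig:{}
  T[2,2] 'b' = {A,S,T1}  orig:{A,S}
  T[3,3] 'a' = {T0}  orig:{}
  T[0,1] 'aa' = ∅
  T[1,2] 'ab' = {X2}  orig:{}
  T[2,3] 'ba' = {A,S}
  T[0,2] 'aab' = {S}
  T[1,3] 'aba' = ∅
  T[0,3] 'aaba' = {A,S}

S ∈ T[0,3] ⇒ YES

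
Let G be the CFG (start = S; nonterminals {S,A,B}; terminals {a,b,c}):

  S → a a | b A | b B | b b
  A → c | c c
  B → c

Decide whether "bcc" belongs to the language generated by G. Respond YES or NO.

Convert to CNF:
  S -> T1 T1 | T2 A | T2 B | T2 T2
  A -> T0 T0 | c
  B -> c
  T0 -> c
  T1 -> a
  T2 -> b

CYK table (by increasing span):
  T[0,0] 'b' = {T2}  orig:{}
  T[1,1] 'c' = {A,B,T0}  orig:{A,B}
  T[2,2] 'c' = {A,B,T0}  orig:{A,B}
  T[0,1] 'bc' = {S}
  T[1,2] 'cc' = {A}
  T[0,2] 'bcc' = {S}

S ∈ T[0,2] ⇒ YES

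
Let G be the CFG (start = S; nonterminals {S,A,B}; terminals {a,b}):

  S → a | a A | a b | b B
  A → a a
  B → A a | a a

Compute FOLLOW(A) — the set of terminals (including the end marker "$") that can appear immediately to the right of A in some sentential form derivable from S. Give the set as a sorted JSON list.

FIRST sets, iterate to fixpoint:
[1]
  A via A→a a: +{a}
  B via B→A a: +{a}
  S via S→a: +{a}
  S via S→b B: +{b}
  S: {a,b}  A: {a}  B: {a}
[2] (no change)
  S: {a,b}  A: {a}  B: {a}

Compute FOLLOW by fixpoint:
seed FOLLOW(S) with $
round 1:
  B→A a: FOLLOW(A) ⊇ FIRST(a) = {a}; new: +{a}
  S→a A: FOLLOW(A) ⊇ FOLLOW(S) ⊇ {$}; new: +{$}
  S→b B: FOLLOW(B) ⊇ FOLLOW(S) ⊇ {$}; new: +{$}
  FOLLOW[S]={$}  FOLLOW[A]={$,a}  FOLLOW[B]={$}
round 2: done
  FOLLOW[S]={$}  FOLLOW[A]={$,a}  FOLLOW[B]={$}

FOLLOW(A) = ["$", "a"]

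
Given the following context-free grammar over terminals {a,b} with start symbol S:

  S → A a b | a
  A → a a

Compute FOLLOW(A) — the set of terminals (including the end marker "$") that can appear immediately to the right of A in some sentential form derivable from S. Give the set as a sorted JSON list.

FIRST iteration:
iter 1:
  A via A→a a: +{a}
  S via S→A a b: +{a}
  FIRST(S)={a}  FIRST(A)={a}
iter 2: — fixpoint
  FIRST(S)={a}  FIRST(A)={a}

FOLLOW iteration:
FOLLOW(S) := {$}
round 1:
  S→A a b: FOLLOW(A) ⊇ FIRST(a) = {a}; new: +{a}
  S: {$}  A: {a}
round 2: — fixpoint
  S: {$}  A: {a}

FOLLOW(A) = ["a"]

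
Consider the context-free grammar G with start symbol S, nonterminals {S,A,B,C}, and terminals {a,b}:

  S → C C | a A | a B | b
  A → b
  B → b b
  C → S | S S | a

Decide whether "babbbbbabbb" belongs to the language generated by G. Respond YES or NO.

Convert to CNF:
  S -> C C | T1 A | T1 B | b
  A -> b
  B -> T0 T0
  C -> C C | S S | T1 A | T1 B | a | b
  T0 -> b
  T1 -> a

CYK fill:
  cell(0,0) b: {A,C,S,T0}  orig:{A,C,S}
  cell(1,1) a: {C,T1}  orig:{C}
  cell(2,2) b: {A,C,S,T0}  orig:{A,C,S}
  cell(3,3) b: {A,C,S,T0}  orig:{A,C,S}
  cell(4,4) b: {A,C,S,T0}  orig:{A,C,S}
  cell(5,5) b: {A,C,S,T0}  orig:{A,C,S}
  cell(6,6) b: {A,C,S,T0}  orig:{A,C,S}
  cell(7,7) a: {C,T1}  orig:{C}
  cell(8,8) b: {A,C,S,T0}  orig:{A,C,S}
  cell(9,9) b: {A,C,S,T0}  orig:{A,C,S}
  cell(10,10) b: {A,C,S,T0}  orig:{A,C,S}
  cell(0,1) ba: {C,S}
  cell(1,2) ab: {C,S}
  cell(2,3) bb: {B,C,S}
  cell(3,4) bb: {B,C,S}
  cell(4,5) bb: {B,C,S}
  cell(5,6) bb: {B,C,S}
  cell(6,7) ba: {C,S}
  cell(7,8) ab: {C,S}
  cell(8,9) bb: {B,C,S}
  cell(9,10) bb: {B,C,S}
  cell(0,2) bab: {C,S}
  cell(1,3) abb: {C,S}
  cell(2,4) bbb: {C,S}
  cell(3,5) bbb: {C,S}
  cell(4,6) bbb: {C,S}
  cell(5,7) bba: {C,S}
  cell(6,8) bab: {C,S}
  cell(7,9) abb: {C,S}
  cell(8,10) bbb: {C,S}
  cell(0,3) babb: {C,S}
  cell(1,4) abbb: {C,S}
  cell(2,5) bbbb: {C,S}
  cell(3,6) bbbb: {C,S}
  cell(4,7) bbba: {C,S}
  cell(5,8) bbab: {C,S}
  cell(6,9) babb: {C,S}
  cell(7,10) abbb: {C,S}
  cell(0,4) babbb: {C,S}
  cell(1,5) abbbb: {C,S}
  cell(2,6) bbbbb: {C,S}
  cell(3,7) bbbba: {C,S}
  cell(4,8) bbbab: {C,S}
  cell(5,9) bbabb: {C,S}
  cell(6,10) babbb: {C,S}
  cell(0,5) babbbb: {C,S}
  cell(1,6) abbbbb: {C,S}
  cell(2,7) bbbbba: {C,S}
  cell(3,8) bbbbab: {C,S}
  cell(4,9) bbbabb: {C,S}
  cell(5,10) bbabbb: {C,S}
  cell(0,6) babbbbb: {C,S}
  cell(1,7) abbbbba: {C,S}
  cell(2,8) bbbbbab: {C,S}
  cell(3,9) bbbbabb: {C,S}
  cell(4,10) bbbabbb: {C,S}
  cell(0,7) babbbbba: {C,S}
  cell(1,8) abbbbbab: {C,S}
  cell(2,9) bbbbbabb: {C,S}
  cell(3,10) bbbbabbb: {C,S}
  cell(0,8) babbbbbab: {C,S}
  cell(1,9) abbbbbabb: {C,S}
  cell(2,10) bbbbbabbb: {C,S}
  cell(0,9) babbbbbabb: {C,S}
  cell(1,10) abbbbbabbb: {C,S}
  cell(0,10) babbbbbabbb: {C,S}

S ∈ T[0,10] ⇒ YES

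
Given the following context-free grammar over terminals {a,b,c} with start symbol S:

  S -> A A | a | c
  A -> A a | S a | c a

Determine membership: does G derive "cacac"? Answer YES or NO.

CNF form of G:
  S -> A A | a | c
  A -> A T0 | S T0 | T1 T0
  T0 -> a
  T1 -> c

Fill CYK table bottom-up:
  T[0,0] 'c' = {S,T1}  orig:{S}
  T[1,1] 'a' = {S,T0}  orig:{S}
  T[2,2] 'c' = {S,T1}  orig:{S}
  T[3,3] 'a' = {S,T0}  orig:{S}
  T[4,4] 'c' = {S,T1}  orig:{S}
  T[0,1] 'ca' = {A}
  T[1,2] 'ac' = ∅
  T[2,3] 'ca' = {A}
  T[3,4] 'ac' = ∅
  T[0,2] 'cac' = ∅
  T[1,3] 'aca' = ∅
  T[2,4] 'cac' = ∅
  T[0,3] 'caca' = {S}
  T[1,4] 'acac' = ∅
  T[0,4] 'cacac' = ∅

S ∉ T[0,4] ⇒ NO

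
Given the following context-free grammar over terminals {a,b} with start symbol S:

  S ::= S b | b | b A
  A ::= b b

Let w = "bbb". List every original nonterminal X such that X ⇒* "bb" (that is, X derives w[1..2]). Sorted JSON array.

Convert to CNF:
  S -> S T0 | T0 A | b
  A -> T0 T0
  T0 -> b

CYK fill — only the sub-triangle for w[1..2]:
  [1..1]={S,T0}  "b"  orig:{S}
  [2..2]={S,T0}  "b"  orig:{S}
  [1..2]={A,S}  "bb"

Original NTs in T[1,2] deriving "bb": ["A", "S"]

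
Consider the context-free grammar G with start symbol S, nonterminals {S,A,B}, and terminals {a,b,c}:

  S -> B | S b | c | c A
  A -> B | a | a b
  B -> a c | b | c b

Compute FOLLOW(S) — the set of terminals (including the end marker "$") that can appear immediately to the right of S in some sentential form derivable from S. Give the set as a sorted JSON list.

FIRST sets, iterate to fixpoint:
pass 1:
  A via A→a: +{a}
  B via B→a c: +{a}
  B via B→b: +{b}
  B via B→c b: +{c}
  S via S→B: +{a,b,c}
  FIRST(S)={a,b,c}  FIRST(A)={a}  FIRST(B)={a,b,c}
pass 2:
  A via A→B: +{b,c}
  FIRST(S)={a,b,c}  FIRST(A)={a,b,c}  FIRST(B)={a,b,c}
pass 3: (stable)
  FIRST(S)={a,b,c}  FIRST(A)={a,b,c}  FIRST(B)={a,b,c}

FOLLOW sets:
seed FOLLOW(S) with $
iter 1:
  S→B: FOLLOW(B) ⊇ FOLLOW(S) ⊇ {$}; new: +{$}
  S→S b: FOLLOW(S) ⊇ FIRST(b) = {b}; new: +{b}
  S→c A: FOLLOW(A) ⊇ FOLLOW(S) ⊇ {$,b}; new: +{$,b}
  FOLLOW[S]={$,b}  FOLLOW[A]={$,b}  FOLLOW[B]={$}
iter 2:
  A→B: FOLLOW(B) ⊇ FOLLOW(A) ⊇ {$,b}; new: +{b}
  FOLLOW[S]={$,b}  FOLLOW[A]={$,b}  FOLLOW[B]={$,b}
iter 3: (no change)
  FOLLOW[S]={$,b}  FOLLOW[A]={$,b}  FOLLOW[B]={$,b}

FOLLOW(S) = ["$", "b"]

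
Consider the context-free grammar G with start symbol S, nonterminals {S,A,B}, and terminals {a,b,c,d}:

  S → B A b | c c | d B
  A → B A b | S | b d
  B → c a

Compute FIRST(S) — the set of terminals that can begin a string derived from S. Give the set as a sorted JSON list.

FIRST iteration:
[1]
  A via A→b d: +{b}
  B via B→c a: +{c}
  S via S→B A b: +{c}
  S via S→d B: +{d}
  S: {c,d}  A: {b}  B: {c}
[2]
  A via A→B A b: +{c}
  A via A→S: +{d}
  S: {c,d}  A: {b,c,d}  B: {c}
[3] done
  S: {c,d}  A: {b,c,d}  B: {c}

FIRST(S) = ["c", "d"]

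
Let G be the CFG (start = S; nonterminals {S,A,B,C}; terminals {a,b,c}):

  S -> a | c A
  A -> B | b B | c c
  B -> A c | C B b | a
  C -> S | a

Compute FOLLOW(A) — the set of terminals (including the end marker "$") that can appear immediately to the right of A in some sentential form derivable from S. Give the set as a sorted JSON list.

Compute FIRST by fixpoint:
pass 1:
  A via A→b B: +{b}
  A via A→c c: +{c}
  B via B→A c: +{b,c}
  B via B→a: +{a}
  C via C→a: +{a}
  S via S→a: +{a}
  S via S→c A: +{c}
  FIRST[S]={a,c}  FIRST[A]={b,c}  FIRST[B]={a,b,c}  FIRST[C]={a}
pass 2:
  A via A→B: +{a}
  C via C→S: +{c}
  FIRST[S]={a,c}  FIRST[A]={a,b,c}  FIRST[B]={a,b,c}  FIRST[C]={a,c}
pass 3: (no change)
  FIRST[S]={a,c}  FIRST[A]={a,b,c}  FIRST[B]={a,b,c}  FIRST[C]={a,c}

FOLLOW iteration:
initialize: $ ∈ FOLLOW(S)
pass 1:
  B→A c: FOLLOW(A) ⊇ FIRST(c) = {c}; new: +{c}
  B→C B b: FOLLOW(C) ⊇ FIRST(B) = {a,b,c}; new: +{a,b,c}
  B→C B b: FOLLOW(B) ⊇ FIRST(b) = {b}; new: +{b}
  C→S: FOLLOW(S) ⊇ FOLLOW(C) ⊇ {a,b,c}; new: +{a,b,c}
  S→c A: FOLLOW(A) ⊇ FOLLOW(S) ⊇ {$,a,b,c}; new: +{$,a,b}
  FOLLOW(S)={$,a,b,c}  FOLLOW(A)={$,a,b,c}  FOLLOW(B)={b}  FOLLOW(C)={a,b,c}
pass 2:
  A→B: FOLLOW(B) ⊇ FOLLOW(A) ⊇ {$,a,b,c}; new: +{$,a,c}
  FOLLOW(S)={$,a,b,c}  FOLLOW(A)={$,a,b,c}  FOLLOW(B)={$,a,b,c}  FOLLOW(C)={a,b,c}
pass 3: done
  FOLLOW(S)={$,a,b,c}  FOLLOW(A)={$,a,b,c}  FOLLOW(B)={$,a,b,c}  FOLLOW(C)={a,b,c}

FOLLOW(A) = ["$", "a", "b", "c"]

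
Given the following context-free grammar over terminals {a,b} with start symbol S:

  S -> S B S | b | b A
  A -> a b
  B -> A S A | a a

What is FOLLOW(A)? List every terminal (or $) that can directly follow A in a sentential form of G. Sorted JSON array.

FIRST iteration:
pass 1:
  A via A→a b: +{a}
  B via B→A S A: +{a}
  S via S→b: +{b}
  FIRST[S]={b}  FIRST[A]={a}  FIRST[B]={a}
pass 2: done
  FIRST[S]={b}  FIRST[A]={a}  FIRST[B]={a}

FOLLOW sets:
FOLLOW(S) := {$}
[1]
  B→A S A: FOLLOW(A) ⊇ FIRST(S) = {b}; new: +{b}
  B→A S A: FOLLOW(S) ⊇ FIRST(A) = {a}; new: +{a}
  S→S B S: FOLLOW(B) ⊇ FIRST(S) = {b}; new: +{b}
  S→b A: FOLLOW(A) ⊇ FOLLOW(S) ⊇ {$,a}; new: +{$,a}
  FOLLOW(S)={$,a}  FOLLOW(A)={$,a,b}  FOLLOW(B)={b}
[2] done
  FOLLOW(S)={$,a}  FOLLOW(A)={$,a,b}  FOLLOW(B)={b}

FOLLOW(A) = ["$", "a", "b"]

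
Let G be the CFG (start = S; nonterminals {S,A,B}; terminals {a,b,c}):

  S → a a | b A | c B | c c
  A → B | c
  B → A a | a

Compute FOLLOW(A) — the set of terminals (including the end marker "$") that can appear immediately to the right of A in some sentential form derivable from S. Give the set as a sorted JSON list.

FIRST iteration:
round 1:
  A via A→c: +{c}
  B via B→A a: +{c}
  B via B→a: +{a}
  S via S→a a: +{a}
  S via S→b A: +{b}
  S via S→c B: +{c}
  FIRST[S]={a,b,c}  FIRST[A]={c}  FIRST[B]={a,c}
round 2:
  A via A→B: +{a}
  FIRST[S]={a,b,c}  FIRST[A]={a,c}  FIRST[B]={a,c}
round 3: (no change)
  FIRST[S]={a,b,c}  FIRST[A]={a,c}  FIRST[B]={a,c}

Compute FOLLOW by fixpoint:
initialize: $ ∈ FOLLOW(S)
pass 1:
  B→A a: FOLLOW(A) ⊇ FIRST(a) = {a}; new: +{a}
  S→b A: FOLLOW(A) ⊇ FOLLOW(S) ⊇ {$}; new: +{$}
  S→c B: FOLLOW(B) ⊇ FOLLOW(S) ⊇ {$}; new: +{$}
  FOLLOW[S]={$}  FOLLOW[A]={$,a}  FOLLOW[B]={$}
pass 2:
  A→B: FOLLOW(B) ⊇ FOLLOW(A) ⊇ {$,a}; new: +{a}
  FOLLOW[S]={$}  FOLLOW[A]={$,a}  FOLLOW[B]={$,a}
pass 3: done
  FOLLOW[S]={$}  FOLLOW[A]={$,a}  FOLLOW[B]={$,a}

FOLLOW(A) = ["$", "a"]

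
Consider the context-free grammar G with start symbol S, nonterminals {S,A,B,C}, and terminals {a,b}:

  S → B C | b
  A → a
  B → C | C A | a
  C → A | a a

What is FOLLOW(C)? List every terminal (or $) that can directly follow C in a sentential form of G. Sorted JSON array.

FIRST iteration:
round 1:
  A via A→a: +{a}
  B via B→a: +{a}
  C via C→A: +{a}
  S via S→B C: +{a}
  S via S→b: +{b}
  S: {a,b}  A: {a}  B: {a}  C: {a}
round 2: — fixpoint
  S: {a,b}  A: {a}  B: {a}  C: {a}

Compute FOLLOW by fixpoint:
FOLLOW(S) := {$}
[1]
  B→C A: FOLLOW(C) ⊇ FIRST(A) = {a}; new: +{a}
  C→A: FOLLOW(A) ⊇ FOLLOW(C) ⊇ {a}; new: +{a}
  S→B C: FOLLOW(B) ⊇ FIRST(C) = {a}; new: +{a}
  S→B C: FOLLOW(C) ⊇ FOLLOW(S) ⊇ {$}; new: +{$}
  FOLLOW(S)={$}  FOLLOW(A)={a}  FOLLOW(B)={a}  FOLLOW(C)={$,a}
[2]
  C→A: FOLLOW(A) ⊇ FOLLOW(C) ⊇ {$,a}; new: +{$}
  FOLLOW(S)={$}  FOLLOW(A)={$,a}  FOLLOW(B)={a}  FOLLOW(C)={$,a}
[3] done
  FOLLOW(S)={$}  FOLLOW(A)={$,a}  FOLLOW(B)={a}  FOLLOW(C)={$,a}

FOLLOW(C) = ["$", "a"]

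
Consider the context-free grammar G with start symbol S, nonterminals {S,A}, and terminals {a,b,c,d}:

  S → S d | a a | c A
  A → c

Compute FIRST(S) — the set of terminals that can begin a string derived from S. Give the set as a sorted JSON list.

FIRST sets, iterate to fixpoint:
round 1:
  A via A→c: +{c}
  S via S→a a: +{a}
  S via S→c A: +{c}
  S: {a,c}  A: {c}
round 2: (no change)
  S: {a,c}  A: {c}

FIRST(S) = ["a", "c"]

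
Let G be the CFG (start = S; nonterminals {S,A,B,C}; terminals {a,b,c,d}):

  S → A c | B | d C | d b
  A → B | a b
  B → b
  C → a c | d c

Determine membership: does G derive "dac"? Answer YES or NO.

CNF form of G:
  S -> A T2 | T3 C | T3 T1 | b
  A -> T0 T1 | b
  B -> b
  C -> T0 T2 | T3 T2
  T0 -> a
  T1 -> b
  T2 -> c
  T3 -> d

CYK fill:
  [0..0]={T3}  "d"  orig:{}
  [1..1]={T0}  "a"  orig:{}
  [2..2]={T2}  "c"  orig:{}
  [0..1]=∅  "da"
  [1..2]={C}  "ac"
  [0..2]={S}  "dac"

S ∈ T[0,2] ⇒ YES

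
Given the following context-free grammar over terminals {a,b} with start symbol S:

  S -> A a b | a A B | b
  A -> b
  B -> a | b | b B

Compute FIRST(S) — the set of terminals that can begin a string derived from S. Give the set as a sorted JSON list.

FIRST iteration:
round 1:
  A via A→b: +{b}
  B via B→a: +{a}
  B via B→b: +{b}
  S via S→A a b: +{b}
  S via S→a A B: +{a}
  FIRST[S]={a,b}  FIRST[A]={b}  FIRST[B]={a,b}
round 2: (no change)
  FIRST[S]={a,b}  FIRST[A]={b}  FIRST[B]={a,b}

FIRST(S) = ["a", "b"]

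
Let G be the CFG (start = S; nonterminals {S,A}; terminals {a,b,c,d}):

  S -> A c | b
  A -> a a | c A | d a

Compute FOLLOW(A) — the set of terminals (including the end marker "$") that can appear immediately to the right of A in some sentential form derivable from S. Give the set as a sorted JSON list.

FIRST sets, iterate to fixpoint:
[1]
  A via A→a a: +{a}
  A via A→c A: +{c}
  A via A→d a: +{d}
  S via S→A c: +{a,c,d}
  S via S→b: +{b}
  FIRST(S)={a,b,c,d}  FIRST(A)={a,c,d}
[2] (stable)
  FIRST(S)={a,b,c,d}  FIRST(A)={a,c,d}

FOLLOW iteration:
FOLLOW(S) := {$}
round 1:
  S→A c: FOLLOW(A) ⊇ FIRST(c) = {c}; new: +{c}
  S: {$}  A: {c}
round 2: — fixpoint
  S: {$}  A: {c}

FOLLOW(A) = ["c"]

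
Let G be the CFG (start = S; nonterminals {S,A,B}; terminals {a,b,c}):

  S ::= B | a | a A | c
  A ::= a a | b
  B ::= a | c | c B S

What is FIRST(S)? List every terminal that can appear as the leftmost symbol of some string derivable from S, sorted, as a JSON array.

FIRST iteration:
[1]
  A via A→a a: +{a}
  A via A→b: +{b}
  B via B→a: +{a}
  B via B→c: +{c}
  S via S→B: +{a,c}
  FIRST(S)={a,c}  FIRST(A)={a,b}  FIRST(B)={a,c}
[2] (stable)
  FIRST(S)={a,c}  FIRST(A)={a,b}  FIRST(B)={a,c}

FIRST(S) = ["a", "c"]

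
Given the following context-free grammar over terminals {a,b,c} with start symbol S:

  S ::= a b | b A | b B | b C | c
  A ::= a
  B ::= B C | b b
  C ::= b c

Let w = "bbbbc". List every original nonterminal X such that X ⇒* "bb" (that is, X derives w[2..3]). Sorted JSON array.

CNF form of G:
  S -> T0 A | T0 B | T0 C | T2 T0 | c
  A -> a
  B -> B C | T0 T0
  C -> T0 T1
  T0 -> b
  T1 -> c
  T2 -> a

Fill CYK table bottom-up, restricted to cells inside w[2..3]:
  cell(2,2) b: {T0}  orig:{}
  cell(3,3) b: {T0}  orig:{}
  cell(2,3) bb: {B}

Original NTs in T[2,3] deriving "bb": ["B"]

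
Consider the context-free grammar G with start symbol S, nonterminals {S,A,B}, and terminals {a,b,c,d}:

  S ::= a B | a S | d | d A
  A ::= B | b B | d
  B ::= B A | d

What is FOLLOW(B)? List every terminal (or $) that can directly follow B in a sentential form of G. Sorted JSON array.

FIRST sets, iterate to fixpoint:
iter 1:
  A via A→b B: +{b}
  A via A→d: +{d}
  B via B→d: +{d}
  S via S→a B: +{a}
  S via S→d: +{d}
  S: {a,d}  A: {b,d}  B: {d}
iter 2: — fixpoint
  S: {a,d}  A: {b,d}  B: {d}

FOLLOW iteration:
initialize: $ ∈ FOLLOW(S)
round 1:
  B→B A: FOLLOW(B) ⊇ FIRST(A) = {b,d}; new: +{b,d}
  B→B A: FOLLOW(A) ⊇ FOLLOW(B) ⊇ {b,d}; new: +{b,d}
  S→a B: FOLLOW(B) ⊇ FOLLOW(S) ⊇ {$}; new: +{$}
  S→d A: FOLLOW(A) ⊇ FOLLOW(S) ⊇ {$}; new: +{$}
  FOLLOW(S)={$}  FOLLOW(A)={$,b,d}  FOLLOW(B)={$,b,d}
round 2: (stable)
  FOLLOW(S)={$}  FOLLOW(A)={$,b,d}  FOLLOW(B)={$,b,d}

FOLLOW(B) = ["$", "b", "d"]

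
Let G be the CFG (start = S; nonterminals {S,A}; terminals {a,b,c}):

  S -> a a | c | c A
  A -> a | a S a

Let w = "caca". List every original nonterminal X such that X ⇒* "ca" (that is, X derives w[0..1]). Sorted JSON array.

CNF form of G:
  S -> T0 T0 | T1 A | c
  A -> T0 X2 | a
  T0 -> a
  T1 -> c
  X2 -> S T0

CYK table (by increasing span) (cells [i..j] with 0 ≤ i ≤ j ≤ 1 only):
  [0..0]={S,T1}  "c"  orig:{S}
  [1..1]={A,T0}  "a"  orig:{A}
  [0..1]={S,X2}  "ca"  orig:{S}

Original NTs in T[0,1] deriving "ca": ["S"]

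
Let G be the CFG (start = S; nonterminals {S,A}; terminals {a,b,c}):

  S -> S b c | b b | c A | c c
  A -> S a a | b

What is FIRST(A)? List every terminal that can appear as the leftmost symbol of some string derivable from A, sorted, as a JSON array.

Compute FIRST by fixpoint:
round 1:
  A via A→b: +{b}
  S via S→b b: +{b}
  S via S→c A: +{c}
  FIRST(S)={b,c}  FIRST(A)={b}
round 2:
  A via A→S a a: +{c}
  FIRST(S)={b,c}  FIRST(A)={b,c}
round 3: — fixpoint
  FIRST(S)={b,c}  FIRST(A)={b,c}

FIRST(A) = ["b", "c"]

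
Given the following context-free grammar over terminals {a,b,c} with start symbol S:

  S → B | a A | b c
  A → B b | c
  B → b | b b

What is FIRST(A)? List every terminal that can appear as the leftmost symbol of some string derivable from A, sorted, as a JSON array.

Compute FIRST by fixpoint:
round 1:
  A via A→c: +{c}
  B via B→b: +{b}
  S via S→B: +{b}
  S via S→a A: +{a}
  S: {a,b}  A: {c}  B: {b}
round 2:
  A via A→B b: +{b}
  S: {a,b}  A: {b,c}  B: {b}
round 3: (stable)
  S: {a,b}  A: {b,c}  B: {b}

FIRST(A) = ["b", "c"]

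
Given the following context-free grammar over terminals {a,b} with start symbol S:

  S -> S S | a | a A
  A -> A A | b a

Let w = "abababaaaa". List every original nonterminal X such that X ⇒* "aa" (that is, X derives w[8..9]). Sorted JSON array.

CNF form of G:
  S -> S S | T1 A | a
  A -> A A | T0 T1
  T0 -> b
  T1 -> a

CYK fill, restricted to cells inside w[8..9]:
  T[8,8] 'a' = {S,T1}  orig:{S}
  T[9,9] 'a' = {S,T1}  orig:{S}
  T[8,9] 'aa' = {S}

Original NTs in T[8,9] deriving "aa": ["S"]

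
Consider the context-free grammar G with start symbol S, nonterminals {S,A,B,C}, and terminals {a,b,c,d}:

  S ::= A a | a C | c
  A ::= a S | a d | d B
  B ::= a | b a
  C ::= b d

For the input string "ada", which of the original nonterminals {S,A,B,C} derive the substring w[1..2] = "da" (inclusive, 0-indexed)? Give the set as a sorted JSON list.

Convert to CNF:
  S -> A T0 | T0 C | c
  A -> T0 S | T0 T1 | T1 B
  B -> T2 T0 | a
  C -> T2 T1
  T0 -> a
  T1 -> d
  T2 -> b

Fill CYK table bottom-up — only the sub-triangle for w[1..2]:
  cell(1,1) d: {T1}  orig:{}
  cell(2,2) a: {B,T0}  orig:{B}
  cell(1,2) da: {A}

Original NTs in T[1,2] deriving "da": ["A"]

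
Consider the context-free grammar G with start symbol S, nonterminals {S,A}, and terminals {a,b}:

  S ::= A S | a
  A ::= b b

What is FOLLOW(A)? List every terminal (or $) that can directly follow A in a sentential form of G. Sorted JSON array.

Compute FIRST by fixpoint:
pass 1:
  A via A→b b: +{b}
  S via S→A S: +{b}
  S via S→a: +{a}
  S: {a,b}  A: {b}
pass 2: (no change)
  S: {a,b}  A: {b}

FOLLOW iteration:
initialize: $ ∈ FOLLOW(S)
[1]
  S→A S: FOLLOW(A) ⊇ FIRST(S) = {a,b}; new: +{a,b}
  FOLLOW[S]={$}  FOLLOW[A]={a,b}
[2] — fixpoint
  FOLLOW[S]={$}  FOLLOW[A]={a,b}

FOLLOW(A) = ["a", "b"]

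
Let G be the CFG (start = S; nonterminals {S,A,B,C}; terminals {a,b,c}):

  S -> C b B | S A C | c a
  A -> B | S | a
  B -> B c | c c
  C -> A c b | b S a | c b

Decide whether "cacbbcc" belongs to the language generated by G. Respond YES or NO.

CNF form of G:
  S -> C X7 | S X8 | T0 T2
  A -> B T0 | C X3 | S X4 | T0 T0 | T0 T2 | a
  B -> B T0 | T0 T0
  C -> A X5 | T0 T1 | T1 X6
  T0 -> c
  T1 -> b
  T2 -> a
  X3 -> T1 B
  X4 -> A C
  X5 -> T0 T1
  X6 -> S T2
  X7 -> T1 B
  X8 -> A C

CYK fill:
  cell(0,0) c: {T0}  orig:{}
  cell(1,1) a: {A,T2}  orig:{A}
  cell(2,2) c: {T0}  orig:{}
  cell(3,3) b: {T1}  orig:{}
  cell(4,4) b: {T1}  orig:{}
  cell(5,5) c: {T0}  orig:{}
  cell(6,6) c: {T0}  orig:{}
  cell(0,1) ca: {A,S}
  cell(1,2) ac: ∅
  cell(2,3) cb: {C,X5}  orig:{C}
  cell(3,4) bb: ∅
  cell(4,5) bc: ∅
  cell(5,6) cc: {A,B}
  cell(0,2) cac: ∅
  cell(1,3) acb: {C,X4,X8}  orig:{C}
  cell(2,4) cbb: ∅
  cell(3,5) bbc: ∅
  cell(4,6) bcc: {X3,X7}  orig:{}
  cell(0,3) cacb: {C,X4,X8}  orig:{C}
  cell(1,4) acbb: ∅
  cell(2,5) cbbc: ∅
  cell(3,6) bbcc: ∅
  cell(0,4) cacbb: ∅
  cell(1,5) acbbc: ∅
  cell(2,6) cbbcc: {A,S}
  cell(0,5) cacbbc: ∅
  cell(1,6) acbbcc: {A,S}
  cell(0,6) cacbbcc: {A,S}

S ∈ T[0,6] ⇒ YES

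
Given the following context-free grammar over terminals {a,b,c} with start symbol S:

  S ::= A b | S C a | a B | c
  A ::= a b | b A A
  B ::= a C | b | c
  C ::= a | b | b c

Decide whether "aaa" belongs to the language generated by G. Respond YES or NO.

Convert to CNF:
  S -> A T1 | S X4 | T0 B | c
  A -> T0 T1 | T1 X3
  B -> T0 C | b | c
  C -> T1 T2 | a | b
  T0 -> a
  T1 -> b
  T2 -> c
  X3 -> A A
  X4 -> C T0

CYK fill:
  cell(0,0) a: {C,T0}  orig:{C}
  cell(1,1) a: {C,T0}  orig:{C}
  cell(2,2) a: {C,T0}  orig:{C}
  cell(0,1) aa: {B,X4}  orig:{B}
  cell(1,2) aa: {B,X4}  orig:{B}
  cell(0,2) aaa: {S}

S ∈ T[0,2] ⇒ YES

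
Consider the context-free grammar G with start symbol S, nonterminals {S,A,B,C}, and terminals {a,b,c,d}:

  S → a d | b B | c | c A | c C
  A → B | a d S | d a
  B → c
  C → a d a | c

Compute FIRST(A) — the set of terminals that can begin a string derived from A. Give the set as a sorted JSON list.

FIRST sets, iterate to fixpoint:
round 1:
  A via A→a d S: +{a}
  A via A→d a: +{d}
  B via B→c: +{c}
  C via C→a d a: +{a}
  C via C→c: +{c}
  S via S→a d: +{a}
  S via S→b B: +{b}
  S via S→c: +{c}
  S: {a,b,c}  A: {a,d}  B: {c}  C: {a,c}
round 2:
  A via A→B: +{c}
  S: {a,b,c}  A: {a,c,d}  B: {c}  C: {a,c}
round 3: (no change)
  S: {a,b,c}  A: {a,c,d}  B: {c}  C: {a,c}

FIRST(A) = ["a", "c", "d"]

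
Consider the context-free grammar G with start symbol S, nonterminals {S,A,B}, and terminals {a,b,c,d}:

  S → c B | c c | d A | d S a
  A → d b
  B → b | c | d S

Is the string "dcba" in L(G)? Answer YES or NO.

Convert to CNF:
  S -> T0 A | T0 X4 | T2 B | T2 T2
  A -> T0 T1
  B -> T0 S | b | c
  T0 -> d
  T1 -> b
  T2 -> c
  T3 -> a
  X4 -> S T3

CYK table (by increasing span):
  [0..0]={T0}  "d"  orig:{}
  [1..1]={B,T2}  "c"  orig:{B}
  [2..2]={B,T1}  "b"  orig:{B}
  [3..3]={T3}  "a"  orig:{}
  [0..1]=∅  "dc"
  [1..2]={S}  "cb"
  [2..3]=∅  "ba"
  [0..2]={B}  "dcb"
  [1..3]={X4}  "cba"  orig:{}
  [0..3]={S}  "dcba"

S ∈ T[0,3] ⇒ YES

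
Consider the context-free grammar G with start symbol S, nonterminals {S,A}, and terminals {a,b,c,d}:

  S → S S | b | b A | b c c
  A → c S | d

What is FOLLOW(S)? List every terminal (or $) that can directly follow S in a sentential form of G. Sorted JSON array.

FIRST iteration:
pass 1:
  A via A→c S: +{c}
  A via A→d: +{d}
  S via S→b: +{b}
  FIRST[S]={b}  FIRST[A]={c,d}
pass 2: — fixpoint
  FIRST[S]={b}  FIRST[A]={c,d}

Compute FOLLOW by fixpoint:
FOLLOW(S) := {$}
[1]
  S→S S: FOLLOW(S) ⊇ FIRST(S) = {b}; new: +{b}
  S→b A: FOLLOW(A) ⊇ FOLLOW(S) ⊇ {$,b}; new: +{$,b}
  FOLLOW(S)={$,b}  FOLLOW(A)={$,b}
[2] — fixpoint
  FOLLOW(S)={$,b}  FOLLOW(A)={$,b}

FOLLOW(S) = ["$", "b"]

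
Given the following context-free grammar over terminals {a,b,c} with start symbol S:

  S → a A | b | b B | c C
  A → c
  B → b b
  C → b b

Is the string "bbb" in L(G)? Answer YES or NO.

CNF form of G:
  S -> T0 B | T1 A | T2 C | b
  A -> c
  B -> T0 T0
  C -> T0 T0
  T0 -> b
  T1 -> a
  T2 -> c

CYK table (by increasing span):
  [0..0]={S,T0}  "b"  orig:{S}
  [1..1]={S,T0}  "b"  orig:{S}
  [2..2]={S,T0}  "b"  orig:{S}
  [0..1]={B,C}  "bb"
  [1..2]={B,C}  "bb"
  [0..2]={S}  "bbb"

S ∈ T[0,2] ⇒ YES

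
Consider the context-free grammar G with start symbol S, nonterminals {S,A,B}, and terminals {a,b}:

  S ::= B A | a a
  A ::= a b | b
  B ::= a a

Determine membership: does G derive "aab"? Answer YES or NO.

CNF form of G:
  S -> B A | T0 T0
  A -> T0 T1 | b
  B -> T0 T0
  T0 -> a
  T1 -> b

CYK table (by increasing span):
  T[0,0] 'a' = {T0}  orig:{}
  T[1,1] 'a' = {T0}  orig:{}
  T[2,2] 'b' = {A,T1}  orig:{A}
  T[0,1] 'aa' = {B,S}
  T[1,2] 'ab' = {A}
  T[0,2] 'aab' = {S}

S ∈ T[0,2] ⇒ YES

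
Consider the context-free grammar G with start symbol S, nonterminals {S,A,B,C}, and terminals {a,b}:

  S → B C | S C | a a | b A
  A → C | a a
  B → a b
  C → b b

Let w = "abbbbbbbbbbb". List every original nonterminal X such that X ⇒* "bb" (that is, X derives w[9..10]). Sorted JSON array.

Convert to CNF:
  S -> B C | S C | T0 T0 | T1 A
  A -> T0 T0 | T1 T1
  B -> T0 T1
  C -> T1 T1
  T0 -> a
  T1 -> b

CYK fill — only the sub-triangle for w[9..10]:
  cell(9,9) b: {T1}  orig:{}
  cell(10,10) b: {T1}  orig:{}
  cell(9,10) bb: {A,C}

Original NTs in T[9,10] deriving "bb": ["A", "C"]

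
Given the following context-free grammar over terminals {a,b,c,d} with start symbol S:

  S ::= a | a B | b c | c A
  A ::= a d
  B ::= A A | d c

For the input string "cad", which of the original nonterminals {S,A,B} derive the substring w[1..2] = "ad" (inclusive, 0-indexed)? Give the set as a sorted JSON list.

CNF form of G:
  S -> T0 B | T2 A | T3 T2 | a
  A -> T0 T1
  B -> A A | T1 T2
  T0 -> a
  T1 -> d
  T2 -> c
  T3 -> b

Fill CYK table bottom-up (cells [i..j] with 1 ≤ i ≤ j ≤ 2 only):
  T[1,1] 'a' = {S,T0}  orig:{S}
  T[2,2] 'd' = {T1}  orig:{}
  T[1,2] 'ad' = {A}

Original NTs in T[1,2] deriving "ad": ["A"]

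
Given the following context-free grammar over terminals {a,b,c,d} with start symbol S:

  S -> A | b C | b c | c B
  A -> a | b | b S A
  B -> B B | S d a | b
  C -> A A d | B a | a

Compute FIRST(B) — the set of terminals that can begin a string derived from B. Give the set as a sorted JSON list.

FIRST sets, iterate to fixpoint:
round 1:
  A via A→a: +{a}
  A via A→b: +{b}
  B via B→b: +{b}
  C via C→A A d: +{a,b}
  S via S→A: +{a,b}
  S via S→c B: +{c}
  FIRST[S]={a,b,c}  FIRST[A]={a,b}  FIRST[B]={b}  FIRST[C]={a,b}
round 2:
  B via B→S d a: +{a,c}
  C via C→B a: +{c}
  FIRST[S]={a,b,c}  FIRST[A]={a,b}  FIRST[B]={a,b,c}  FIRST[C]={a,b,c}
round 3: (no change)
  FIRST[S]={a,b,c}  FIRST[A]={a,b}  FIRST[B]={a,b,c}  FIRST[C]={a,b,c}

FIRST(B) = ["a", "b", "c"]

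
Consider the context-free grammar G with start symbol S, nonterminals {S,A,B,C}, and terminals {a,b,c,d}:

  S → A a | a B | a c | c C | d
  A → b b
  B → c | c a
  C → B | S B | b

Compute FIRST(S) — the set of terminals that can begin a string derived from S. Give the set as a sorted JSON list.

FIRST iteration:
pass 1:
  A via A→b b: +{b}
  B via B→c: +{c}
  C via C→B: +{c}
  C via C→b: +{b}
  S via S→A a: +{b}
  S via S→a B: +{a}
  S via S→c C: +{c}
  S via S→d: +{d}
  FIRST(S)={a,b,c,d}  FIRST(A)={b}  FIRST(B)={c}  FIRST(C)={b,c}
pass 2:
  C via C→S B: +{a,d}
  FIRST(S)={a,b,c,d}  FIRST(A)={b}  FIRST(B)={c}  FIRST(C)={a,b,c,d}
pass 3: — fixpoint
  FIRST(S)={a,b,c,d}  FIRST(A)={b}  FIRST(B)={c}  FIRST(C)={a,b,c,d}

FIRST(S) = ["a", "b", "c", "d"]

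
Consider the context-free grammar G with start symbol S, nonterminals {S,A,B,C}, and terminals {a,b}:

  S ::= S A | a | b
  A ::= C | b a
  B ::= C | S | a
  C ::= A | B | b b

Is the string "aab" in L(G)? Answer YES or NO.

Convert to CNF:
  S -> S A | a | b
  A -> S A | T0 T0 | T0 T1 | a | b
  B -> S A | T0 T0 | T0 T1 | a | b
  C -> S A | T0 T0 | T0 T1 | a | b
  T0 -> b
  T1 -> a

CYK table (by increasing span):
  T[0,0] 'a' = {A,B,C,S,T1}  orig:{A,B,C,S}
  T[1,1] 'a' = {A,B,C,S,T1}  orig:{A,B,C,S}
  T[2,2] 'b' = {A,B,C,S,T0}  orig:{A,B,C,S}
  T[0,1] 'aa' = {A,B,C,S}
  T[1,2] 'ab' = {A,B,C,S}
  T[0,2] 'aab' = {A,B,C,S}

S ∈ T[0,2] ⇒ YES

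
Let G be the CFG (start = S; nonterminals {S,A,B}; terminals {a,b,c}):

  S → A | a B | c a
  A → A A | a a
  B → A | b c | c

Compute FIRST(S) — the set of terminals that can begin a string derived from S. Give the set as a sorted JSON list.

FIRST iteration:
iter 1:
  A via A→a a: +{a}
  B via B→A: +{a}
  B via B→b c: +{b}
  B via B→c: +{c}
  S via S→A: +{a}
  S via S→c a: +{c}
  FIRST[S]={a,c}  FIRST[A]={a}  FIRST[B]={a,b,c}
iter 2: (no change)
  FIRST[S]={a,c}  FIRST[A]={a}  FIRST[B]={a,b,c}

FIRST(S) = ["a", "c"]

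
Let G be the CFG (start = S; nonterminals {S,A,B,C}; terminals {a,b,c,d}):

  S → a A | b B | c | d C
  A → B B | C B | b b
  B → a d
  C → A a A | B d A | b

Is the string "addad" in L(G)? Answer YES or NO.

Convert to CNF:
  S -> T0 B | T1 A | T2 C | c
  A -> B B | C B | T0 T0
  B -> T1 T2
  C -> A X3 | B X4 | b
  T0 -> b
  T1 -> a
  T2 -> d
  X3 -> T1 A
  X4 -> T2 A

CYK table (by increasing span):
  cell(0,0) a: {T1}  orig:{}
  cell(1,1) d: {T2}  orig:{}
  cell(2,2) d: {T2}  orig:{}
  cell(3,3) a: {T1}  orig:{}
  cell(4,4) d: {T2}  orig:{}
  cell(0,1) ad: {B}
  cell(1,2) dd: ∅
  cell(2,3) da: ∅
  cell(3,4) ad: {B}
  cell(0,2) add: ∅
  cell(1,3) dda: ∅
  cell(2,4) dad: ∅
  cell(0,3) adda: ∅
  cell(1,4) ddad: ∅
  cell(0,4) addad: ∅

S ∉ T[0,4] ⇒ NO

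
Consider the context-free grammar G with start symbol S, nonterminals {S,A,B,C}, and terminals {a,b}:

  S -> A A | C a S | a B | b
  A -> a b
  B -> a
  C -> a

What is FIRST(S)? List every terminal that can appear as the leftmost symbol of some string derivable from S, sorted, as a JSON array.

FIRST iteration:
[1]
  A via A→a b: +{a}
  B via B→a: +{a}
  C via C→a: +{a}
  S via S→A A: +{a}
  S via S→b: +{b}
  FIRST(S)={a,b}  FIRST(A)={a}  FIRST(B)={a}  FIRST(C)={a}
[2] — fixpoint
  FIRST(S)={a,b}  FIRST(A)={a}  FIRST(B)={a}  FIRST(C)={a}

FIRST(S) = ["a", "b"]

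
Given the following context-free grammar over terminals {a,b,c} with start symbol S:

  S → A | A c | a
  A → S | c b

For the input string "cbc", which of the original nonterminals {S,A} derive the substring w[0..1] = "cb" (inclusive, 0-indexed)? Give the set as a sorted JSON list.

CNF form of G:
  S -> A T0 | T0 T1 | a
  A -> A T0 | T0 T1 | a
  T0 -> c
  T1 -> b

Fill CYK table bottom-up — only the sub-triangle for w[0..1]:
  [0..0]={T0}  "c"  orig:{}
  [1..1]={T1}  "b"  orig:{}
  [0..1]={A,S}  "cb"

Original NTs in T[0,1] deriving "cb": ["A", "S"]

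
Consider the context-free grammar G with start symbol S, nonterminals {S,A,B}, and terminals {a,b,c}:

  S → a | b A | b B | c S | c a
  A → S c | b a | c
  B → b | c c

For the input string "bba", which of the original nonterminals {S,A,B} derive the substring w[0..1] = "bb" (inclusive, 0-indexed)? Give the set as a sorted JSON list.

CNF form of G:
  S -> T0 S | T0 T2 | T1 A | T1 B | a
  A -> S T0 | T1 T2 | c
  B -> T0 T0 | b
  T0 -> c
  T1 -> b
  T2 -> a

CYK table (by increasing span) — only the sub-triangle for w[0..1]:
  T[0,0] 'b' = {B,T1}  orig:{B}
  T[1,1] 'b' = {B,T1}  orig:{B}
  T[0,1] 'bb' = {S}

Original NTs in T[0,1] deriving "bb": ["S"]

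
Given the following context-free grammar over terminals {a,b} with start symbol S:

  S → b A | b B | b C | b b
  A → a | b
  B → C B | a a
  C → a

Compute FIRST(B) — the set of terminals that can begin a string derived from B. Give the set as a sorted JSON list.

FIRST iteration:
round 1:
  A via A→a: +{a}
  A via A→b: +{b}
  B via B→a a: +{a}
  C via C→a: +{a}
  S via S→b A: +{b}
  S: {b}  A: {a,b}  B: {a}  C: {a}
round 2: (stable)
  S: {b}  A: {a,b}  B: {a}  C: {a}

FIRST(B) = ["a"]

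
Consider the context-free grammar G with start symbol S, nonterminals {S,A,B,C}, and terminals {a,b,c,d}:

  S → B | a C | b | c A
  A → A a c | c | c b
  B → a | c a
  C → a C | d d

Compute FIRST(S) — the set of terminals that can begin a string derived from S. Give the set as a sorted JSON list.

FIRST iteration:
[1]
  A via A→c: +{c}
  B via B→a: +{a}
  B via B→c a: +{c}
  C via C→a C: +{a}
  C via C→d d: +{d}
  S via S→B: +{a,c}
  S via S→b: +{b}
  FIRST[S]={a,b,c}  FIRST[A]={c}  FIRST[B]={a,c}  FIRST[C]={a,d}
[2] done
  FIRST[S]={a,b,c}  FIRST[A]={c}  FIRST[B]={a,c}  FIRST[C]={a,d}

FIRST(S) = ["a", "b", "c"]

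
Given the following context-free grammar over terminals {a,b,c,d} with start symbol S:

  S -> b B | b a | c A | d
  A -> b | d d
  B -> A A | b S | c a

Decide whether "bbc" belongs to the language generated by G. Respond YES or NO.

Convert to CNF:
  S -> T1 B | T1 T3 | T2 A | d
  A -> T0 T0 | b
  B -> A A | T1 S | T2 T3
  T0 -> d
  T1 -> b
  T2 -> c
  T3 -> a

CYK fill:
  [0..0]={A,T1}  "b"  orig:{A}
  [1..1]={A,T1}  "b"  orig:{A}
  [2..2]={T2}  "c"  orig:{}
  [0..1]={B}  "bb"
  [1..2]=∅  "bc"
  [0..2]=∅  "bbc"

S ∉ T[0,2] ⇒ NO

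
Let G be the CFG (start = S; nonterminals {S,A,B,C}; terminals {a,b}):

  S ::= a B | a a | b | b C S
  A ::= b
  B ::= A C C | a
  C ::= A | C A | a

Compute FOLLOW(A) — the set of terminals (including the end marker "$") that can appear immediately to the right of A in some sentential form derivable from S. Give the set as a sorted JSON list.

Compute FIRST by fixpoint:
[1]
  A via A→b: +{b}
  B via B→A C C: +{b}
  B via B→a: +{a}
  C via C→A: +{b}
  C via C→a: +{a}
  S via S→a B: +{a}
  S via S→b: +{b}
  FIRST(S)={a,b}  FIRST(A)={b}  FIRST(B)={a,b}  FIRST(C)={a,b}
[2] — fixpoint
  FIRST(S)={a,b}  FIRST(A)={b}  FIRST(B)={a,b}  FIRST(C)={a,b}

Compute FOLLOW by fixpoint:
FOLLOW(S) := {$}
pass 1:
  B→A C C: FOLLOW(A) ⊇ FIRST(C) = {a,b}; new: +{a,b}
  B→A C C: FOLLOW(C) ⊇ FIRST(C) = {a,b}; new: +{a,b}
  S→a B: FOLLOW(B) ⊇ FOLLOW(S) ⊇ {$}; new: +{$}
  FOLLOW(S)={$}  FOLLOW(A)={a,b}  FOLLOW(B)={$}  FOLLOW(C)={a,b}
pass 2:
  B→A C C: FOLLOW(C) ⊇ FOLLOW(B) ⊇ {$}; new: +{$}
  C→A: FOLLOW(A) ⊇ FOLLOW(C) ⊇ {$,a,b}; new: +{$}
  FOLLOW(S)={$}  FOLLOW(A)={$,a,b}  FOLLOW(B)={$}  FOLLOW(C)={$,a,b}
pass 3: — fixpoint
  FOLLOW(S)={$}  FOLLOW(A)={$,a,b}  FOLLOW(B)={$}  FOLLOW(C)={$,a,b}

FOLLOW(A) = ["$", "a", "b"]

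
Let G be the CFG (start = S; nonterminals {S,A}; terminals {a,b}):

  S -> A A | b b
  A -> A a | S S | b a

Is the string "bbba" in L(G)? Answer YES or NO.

Convert to CNF:
  S -> A A | T1 T1
  A -> A T0 | S S | T1 T0
  T0 -> a
  T1 -> b

CYK table (by increasing span):
  [0..0]={T1}  "b"  orig:{}
  [1..1]={T1}  "b"  orig:{}
  [2..2]={T1}  "b"  orig:{}
  [3..3]={T0}  "a"  orig:{}
  [0..1]={S}  "bb"
  [1..2]={S}  "bb"
  [2..3]={A}  "ba"
  [0..2]=∅  "bbb"
  [1..3]=∅  "bba"
  [0..3]=∅  "bbba"

S ∉ T[0,3] ⇒ NO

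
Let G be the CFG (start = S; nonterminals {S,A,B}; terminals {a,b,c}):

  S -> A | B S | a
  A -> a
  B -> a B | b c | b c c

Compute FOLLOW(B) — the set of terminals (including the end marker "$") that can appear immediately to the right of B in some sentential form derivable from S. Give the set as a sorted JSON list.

FIRST iteration:
[1]
  A via A→a: +{a}
  B via B→a B: +{a}
  B via B→b c: +{b}
  S via S→A: +{a}
  S via S→B S: +{b}
  FIRST[S]={a,b}  FIRST[A]={a}  FIRST[B]={a,b}
[2] — fixpoint
  FIRST[S]={a,b}  FIRST[A]={a}  FIRST[B]={a,b}

FOLLOW iteration:
seed FOLLOW(S) with $
round 1:
  S→A: FOLLOW(A) ⊇ FOLLOW(S) ⊇ {$}; new: +{$}
  S→B S: FOLLOW(B) ⊇ FIRST(S) = {a,b}; new: +{a,b}
  FOLLOW(S)={$}  FOLLOW(A)={$}  FOLLOW(B)={a,b}
round 2: (stable)
  FOLLOW(S)={$}  FOLLOW(A)={$}  FOLLOW(B)={a,b}

FOLLOW(B) = ["a", "b"]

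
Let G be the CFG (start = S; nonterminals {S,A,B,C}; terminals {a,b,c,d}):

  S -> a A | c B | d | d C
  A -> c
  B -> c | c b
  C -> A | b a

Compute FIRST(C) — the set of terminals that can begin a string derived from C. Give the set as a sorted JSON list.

Compute FIRST by fixpoint:
iter 1:
  A via A→c: +{c}
  B via B→c: +{c}
  C via C→A: +{c}
  C via C→b a: +{b}
  S via S→a A: +{a}
  S via S→c B: +{c}
  S via S→d: +{d}
  FIRST[S]={a,c,d}  FIRST[A]={c}  FIRST[B]={c}  FIRST[C]={b,c}
iter 2: (no change)
  FIRST[S]={a,c,d}  FIRST[A]={c}  FIRST[B]={c}  FIRST[C]={b,c}

FIRST(C) = ["b", "c"]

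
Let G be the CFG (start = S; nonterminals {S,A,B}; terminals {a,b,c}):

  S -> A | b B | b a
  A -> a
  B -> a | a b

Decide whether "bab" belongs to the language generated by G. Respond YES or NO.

Convert to CNF:
  S -> T1 B | T1 T0 | a
  A -> a
  B -> T0 T1 | a
  T0 -> a
  T1 -> b

CYK fill:
  cell(0,0) b: {T1}  orig:{}
  cell(1,1) a: {A,B,S,T0}  orig:{A,B,S}
  cell(2,2) b: {T1}  orig:{}
  cell(0,1) ba: {S}
  cell(1,2) ab: {B}
  cell(0,2) bab: {S}

S ∈ T[0,2] ⇒ YES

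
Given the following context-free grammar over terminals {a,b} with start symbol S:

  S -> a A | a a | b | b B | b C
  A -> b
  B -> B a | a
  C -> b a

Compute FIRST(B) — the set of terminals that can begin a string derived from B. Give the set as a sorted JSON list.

FIRST iteration:
round 1:
  A via A→b: +{b}
  B via B→a: +{a}
  C via C→b a: +{b}
  S via S→a A: +{a}
  S via S→b: +{b}
  FIRST[S]={a,b}  FIRST[A]={b}  FIRST[B]={a}  FIRST[C]={b}
round 2: done
  FIRST[S]={a,b}  FIRST[A]={b}  FIRST[B]={a}  FIRST[C]={b}

FIRST(B) = ["a"]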